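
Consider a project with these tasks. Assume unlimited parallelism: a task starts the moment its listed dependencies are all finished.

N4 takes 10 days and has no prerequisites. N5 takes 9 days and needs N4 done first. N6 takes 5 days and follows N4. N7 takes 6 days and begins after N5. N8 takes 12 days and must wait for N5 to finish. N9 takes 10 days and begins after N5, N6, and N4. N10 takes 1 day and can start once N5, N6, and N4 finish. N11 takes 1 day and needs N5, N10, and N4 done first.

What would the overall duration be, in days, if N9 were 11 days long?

31

Critical path before the change: N4→N5→N8 = 10+9+12 = 31 giving 31 days.
The longest path through N9 is only 29 days, so N9 has float 2.
No other chain overtakes it, so the finish is 31 days.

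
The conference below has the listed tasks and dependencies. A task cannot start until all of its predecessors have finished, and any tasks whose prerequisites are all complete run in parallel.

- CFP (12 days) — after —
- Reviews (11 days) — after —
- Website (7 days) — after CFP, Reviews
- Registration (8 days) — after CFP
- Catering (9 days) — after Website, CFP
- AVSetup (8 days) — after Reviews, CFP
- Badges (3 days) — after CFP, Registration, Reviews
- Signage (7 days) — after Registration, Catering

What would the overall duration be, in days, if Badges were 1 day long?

As given, the longest chain is CFP→Website→Catering→Signage = 12+7+9+7 = 35, so the finish is 35 days.
Badges has 12 days of float (longest path through it is 23).
That remains the longest chain; total 35 days.

35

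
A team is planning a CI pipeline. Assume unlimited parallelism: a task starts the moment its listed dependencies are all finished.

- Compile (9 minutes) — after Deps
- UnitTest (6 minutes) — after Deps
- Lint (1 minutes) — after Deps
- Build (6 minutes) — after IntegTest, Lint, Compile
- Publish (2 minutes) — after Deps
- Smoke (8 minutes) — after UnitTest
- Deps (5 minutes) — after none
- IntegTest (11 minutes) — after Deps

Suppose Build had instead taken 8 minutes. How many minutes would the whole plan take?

The binding path is Deps→IntegTest→Build = 5+11+6 = 22; finish at 22 minutes.
Build lies on that path, so at 8 minutes the path becomes 24 minutes.
The critical path is still Deps→IntegTest→Build; finish is now 24 minutes.

24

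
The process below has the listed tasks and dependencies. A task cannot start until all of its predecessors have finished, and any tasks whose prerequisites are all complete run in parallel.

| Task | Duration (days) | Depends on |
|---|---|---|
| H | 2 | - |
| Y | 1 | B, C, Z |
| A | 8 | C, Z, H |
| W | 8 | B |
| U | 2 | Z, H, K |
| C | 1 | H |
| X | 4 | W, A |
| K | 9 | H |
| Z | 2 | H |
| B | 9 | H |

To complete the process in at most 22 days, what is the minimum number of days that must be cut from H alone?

1

Current finish: 23 days; target: 22.
H is on every critical path, so each day cut from H cuts the finish by one (this holds down to a finish of 22).
Need 23 − 22 = 1 day off H → H becomes 1 day, finish becomes 22.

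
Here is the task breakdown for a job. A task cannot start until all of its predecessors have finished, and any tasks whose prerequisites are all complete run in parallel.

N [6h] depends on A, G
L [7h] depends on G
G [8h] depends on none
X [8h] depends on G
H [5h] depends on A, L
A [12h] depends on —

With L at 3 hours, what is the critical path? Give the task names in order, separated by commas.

A, N

As given, the longest chain is G→L→H = 8+7+5 = 20, so the finish is 20 hours.
Since L is critical, the -4 change carries straight to that chain (now 16 hours).
New critical path: A→N = 12+6 = 18 ⇒ 18 hours.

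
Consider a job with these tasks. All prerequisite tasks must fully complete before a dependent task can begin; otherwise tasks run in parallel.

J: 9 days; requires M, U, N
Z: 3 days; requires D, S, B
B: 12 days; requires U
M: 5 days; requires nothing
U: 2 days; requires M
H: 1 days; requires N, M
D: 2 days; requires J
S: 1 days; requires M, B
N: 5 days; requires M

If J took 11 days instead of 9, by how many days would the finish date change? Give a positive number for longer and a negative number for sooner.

2

The binding path is M→N→J→D→Z = 5+5+9+2+3 = 24; finish at 24 days.
Since J is critical, the +2 change carries straight to that chain (now 26 days).
That remains the longest chain; total 26 days.
Change in finish: 26 − 24 = +2 days.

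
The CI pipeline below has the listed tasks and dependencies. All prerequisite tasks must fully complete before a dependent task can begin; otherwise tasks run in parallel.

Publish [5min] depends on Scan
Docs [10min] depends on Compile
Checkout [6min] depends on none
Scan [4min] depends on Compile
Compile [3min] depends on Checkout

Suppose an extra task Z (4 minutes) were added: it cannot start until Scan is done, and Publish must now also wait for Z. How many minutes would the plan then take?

22

Originally the plan takes 19 minutes.
With Z inserted, Publish now waits for max(Scan, Z).
New critical path: Checkout→Compile→Scan→Z→Publish = 6+3+4+4+5 = 22 ⇒ 22 minutes.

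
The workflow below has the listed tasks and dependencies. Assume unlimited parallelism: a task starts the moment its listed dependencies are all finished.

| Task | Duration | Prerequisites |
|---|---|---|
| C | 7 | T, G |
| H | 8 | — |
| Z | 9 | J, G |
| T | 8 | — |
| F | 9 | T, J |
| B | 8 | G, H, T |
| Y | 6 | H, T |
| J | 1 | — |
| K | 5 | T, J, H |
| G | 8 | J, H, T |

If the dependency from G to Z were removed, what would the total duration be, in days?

Before: longest chain T→G→Z = 8+8+9 = 25, finish 25.
Without G→Z, Z's earliest start moves from 16 to 1.
After: T→G→B = 8+8+8 = 24 → 24 days.

24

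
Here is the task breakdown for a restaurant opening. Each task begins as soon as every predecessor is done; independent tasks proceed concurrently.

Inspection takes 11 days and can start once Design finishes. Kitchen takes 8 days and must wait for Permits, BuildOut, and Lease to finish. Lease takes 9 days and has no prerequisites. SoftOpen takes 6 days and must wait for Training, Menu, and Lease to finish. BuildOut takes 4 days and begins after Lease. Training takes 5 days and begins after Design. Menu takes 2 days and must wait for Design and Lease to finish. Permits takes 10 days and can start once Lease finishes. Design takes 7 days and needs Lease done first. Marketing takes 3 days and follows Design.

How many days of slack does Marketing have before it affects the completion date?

The longest chain is Lease→Permits→Kitchen = 9+10+8 = 27; overall finish 27 days.
The longest chain containing Marketing totals 19 days.
Float = 27 − 19 = 8.

8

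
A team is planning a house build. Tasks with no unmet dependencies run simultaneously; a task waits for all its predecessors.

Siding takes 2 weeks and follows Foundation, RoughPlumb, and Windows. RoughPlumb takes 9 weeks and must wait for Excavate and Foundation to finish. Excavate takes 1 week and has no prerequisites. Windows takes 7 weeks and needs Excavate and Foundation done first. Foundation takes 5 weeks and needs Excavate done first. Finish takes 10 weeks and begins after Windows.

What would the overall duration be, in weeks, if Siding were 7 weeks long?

23

The binding path is Excavate→Foundation→Windows→Finish = 1+5+7+10 = 23; finish at 23 weeks.
The longest path through Siding is only 17 weeks, so Siding has float 6.
The critical path is still Excavate→Foundation→Windows→Finish; finish is now 23 weeks.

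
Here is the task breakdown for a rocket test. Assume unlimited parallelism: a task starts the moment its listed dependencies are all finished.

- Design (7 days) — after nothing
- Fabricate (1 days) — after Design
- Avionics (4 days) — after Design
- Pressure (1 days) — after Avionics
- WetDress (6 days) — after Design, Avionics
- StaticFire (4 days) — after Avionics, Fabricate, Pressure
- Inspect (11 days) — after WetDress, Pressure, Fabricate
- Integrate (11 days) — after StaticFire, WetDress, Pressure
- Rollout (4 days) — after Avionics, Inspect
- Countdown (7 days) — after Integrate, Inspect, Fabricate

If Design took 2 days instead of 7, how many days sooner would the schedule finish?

Critical path before the change: Design→Avionics→WetDress→Inspect→Countdown = 7+4+6+11+7 = 35 giving 35 days.
Design is on the critical path; changing it to 2 makes that path 30 days.
No other chain overtakes it, so the finish is 30 days.
Change in finish: 30 − 35 = -5 days.

5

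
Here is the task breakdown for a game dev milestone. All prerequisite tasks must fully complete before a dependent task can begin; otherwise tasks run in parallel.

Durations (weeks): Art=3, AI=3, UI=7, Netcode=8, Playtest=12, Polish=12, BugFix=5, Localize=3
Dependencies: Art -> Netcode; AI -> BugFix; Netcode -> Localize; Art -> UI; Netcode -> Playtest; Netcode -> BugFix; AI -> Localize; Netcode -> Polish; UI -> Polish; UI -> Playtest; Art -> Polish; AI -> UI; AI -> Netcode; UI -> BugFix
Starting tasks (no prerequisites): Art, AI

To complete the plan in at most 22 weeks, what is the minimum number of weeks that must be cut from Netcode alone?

1

Current finish: 23 weeks; target: 22.
Netcode is on every critical path, so each week cut from Netcode cuts the finish by one (this holds down to a finish of 22).
Need 23 − 22 = 1 week off Netcode → Netcode becomes 7 weeks, finish becomes 22.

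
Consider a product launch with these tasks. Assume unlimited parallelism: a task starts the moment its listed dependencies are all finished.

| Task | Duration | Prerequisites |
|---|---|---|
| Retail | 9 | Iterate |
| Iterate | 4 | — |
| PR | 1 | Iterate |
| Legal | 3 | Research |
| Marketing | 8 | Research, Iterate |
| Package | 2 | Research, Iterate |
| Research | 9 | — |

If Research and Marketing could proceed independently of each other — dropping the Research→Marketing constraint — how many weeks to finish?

13

Before: longest chain Research→Marketing = 9+8 = 17, finish 17.
Without Research→Marketing, Marketing's earliest start moves from 9 to 4.
New critical path: Iterate→Retail = 4+9 = 13 ⇒ 13 weeks.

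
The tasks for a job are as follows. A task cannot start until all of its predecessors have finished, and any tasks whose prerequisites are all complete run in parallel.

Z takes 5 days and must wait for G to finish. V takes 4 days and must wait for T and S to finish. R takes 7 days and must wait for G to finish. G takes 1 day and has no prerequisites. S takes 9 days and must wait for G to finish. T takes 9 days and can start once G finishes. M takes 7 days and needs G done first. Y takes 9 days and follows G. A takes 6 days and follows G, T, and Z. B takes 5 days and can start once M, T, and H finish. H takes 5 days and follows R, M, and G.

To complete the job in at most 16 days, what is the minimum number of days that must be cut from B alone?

2

Current finish: 18 days; target: 16.
B is on every critical path, so each day cut from B cuts the finish by one (this holds down to a finish of 16).
Need 18 − 16 = 2 days off B → B becomes 3 days, finish becomes 16.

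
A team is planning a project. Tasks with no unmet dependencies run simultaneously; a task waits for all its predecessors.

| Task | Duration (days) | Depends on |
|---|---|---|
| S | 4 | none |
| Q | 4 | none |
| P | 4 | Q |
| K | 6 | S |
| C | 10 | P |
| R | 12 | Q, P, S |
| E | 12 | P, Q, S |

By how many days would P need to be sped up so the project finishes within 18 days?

2

Current finish: 20 days; target: 18.
P is on every critical path, so each day cut from P cuts the finish by one (this holds down to a finish of 17).
Need 20 − 18 = 2 days off P → P becomes 2 days, finish becomes 18.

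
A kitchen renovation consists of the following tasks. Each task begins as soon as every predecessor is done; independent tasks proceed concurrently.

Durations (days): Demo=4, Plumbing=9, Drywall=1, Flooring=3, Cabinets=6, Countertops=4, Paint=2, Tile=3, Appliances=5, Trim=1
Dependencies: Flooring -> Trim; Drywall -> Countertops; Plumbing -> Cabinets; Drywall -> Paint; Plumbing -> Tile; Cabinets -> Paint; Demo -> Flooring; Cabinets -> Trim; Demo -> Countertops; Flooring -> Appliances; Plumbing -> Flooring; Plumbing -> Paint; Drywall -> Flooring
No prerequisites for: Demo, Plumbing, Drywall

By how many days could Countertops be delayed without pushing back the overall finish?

9

Plumbing→Flooring→Appliances = 9+3+5 = 17 sets the makespan at 17 days.
Countertops finishes as early as 8 and must finish by 17.
So Countertops can slip 17 − 8 = 9 days.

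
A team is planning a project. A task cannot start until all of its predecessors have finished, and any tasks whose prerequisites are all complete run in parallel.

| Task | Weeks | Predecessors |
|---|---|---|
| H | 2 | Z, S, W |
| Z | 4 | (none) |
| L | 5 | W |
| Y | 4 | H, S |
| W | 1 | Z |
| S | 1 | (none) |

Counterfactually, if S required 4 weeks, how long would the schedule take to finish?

11

Critical path before the change: Z→W→H→Y = 4+1+2+4 = 11 giving 11 weeks.
The longest path through S is only 7 weeks, so S has float 4.
The critical path is still Z→W→H→Y; finish is now 11 weeks.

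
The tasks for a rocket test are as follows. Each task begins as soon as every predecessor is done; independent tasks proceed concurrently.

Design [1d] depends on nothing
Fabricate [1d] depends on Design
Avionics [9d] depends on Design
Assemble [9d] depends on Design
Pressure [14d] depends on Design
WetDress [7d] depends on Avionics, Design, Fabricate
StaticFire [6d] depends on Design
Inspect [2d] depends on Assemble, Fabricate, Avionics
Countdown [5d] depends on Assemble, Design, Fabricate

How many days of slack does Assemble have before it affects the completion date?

The longest chain is Design→Avionics→WetDress = 1+9+7 = 17; overall finish 17 days.
Assemble finishes as early as 10 and must finish by 12.
So Assemble can slip 12 − 10 = 2 days.

2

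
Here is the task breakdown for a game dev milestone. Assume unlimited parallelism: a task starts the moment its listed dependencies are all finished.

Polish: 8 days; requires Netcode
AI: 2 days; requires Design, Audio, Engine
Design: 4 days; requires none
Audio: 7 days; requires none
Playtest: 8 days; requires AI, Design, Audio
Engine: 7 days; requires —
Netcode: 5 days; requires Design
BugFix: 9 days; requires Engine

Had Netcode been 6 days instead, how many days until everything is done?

Actual critical path: Design→Netcode→Polish = 4+5+8 = 17 ⇒ 17 days.
Netcode is on the critical path; changing it to 6 makes that path 18 days.
That remains the longest chain; total 18 days.

18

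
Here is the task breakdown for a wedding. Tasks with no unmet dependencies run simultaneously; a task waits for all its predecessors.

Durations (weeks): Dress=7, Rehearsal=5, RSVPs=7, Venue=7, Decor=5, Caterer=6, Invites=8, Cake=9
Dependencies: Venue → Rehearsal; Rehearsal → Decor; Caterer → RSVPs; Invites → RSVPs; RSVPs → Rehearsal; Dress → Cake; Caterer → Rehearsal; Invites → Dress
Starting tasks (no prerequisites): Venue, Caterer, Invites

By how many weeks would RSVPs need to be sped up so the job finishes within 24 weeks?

1

Current finish: 25 weeks; target: 24.
RSVPs is on every critical path, so each week cut from RSVPs cuts the finish by one (this holds down to a finish of 24).
Need 25 − 24 = 1 week off RSVPs → RSVPs becomes 6 weeks, finish becomes 24.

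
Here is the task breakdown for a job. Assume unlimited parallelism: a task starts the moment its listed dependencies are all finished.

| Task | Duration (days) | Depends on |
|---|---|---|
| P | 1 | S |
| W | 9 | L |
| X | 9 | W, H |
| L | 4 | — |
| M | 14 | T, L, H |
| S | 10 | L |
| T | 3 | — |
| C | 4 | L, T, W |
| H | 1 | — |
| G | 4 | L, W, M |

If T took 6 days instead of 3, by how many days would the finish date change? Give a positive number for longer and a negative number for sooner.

Baseline: L→M→G = 4+14+4 = 22 → 22 days.
T has 1 day of float (longest path through it is 21).
The binding chain switches to T→M→G = 6+14+4 = 24; finish 24 days.
Change in finish: 24 − 22 = +2 days.

2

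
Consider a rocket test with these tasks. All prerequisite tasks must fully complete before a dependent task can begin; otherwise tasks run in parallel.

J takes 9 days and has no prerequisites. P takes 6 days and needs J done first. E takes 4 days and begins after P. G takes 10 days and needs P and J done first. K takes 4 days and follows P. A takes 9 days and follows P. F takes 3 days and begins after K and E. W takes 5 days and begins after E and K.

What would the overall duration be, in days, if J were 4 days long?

Critical path before the change: J→P→G = 9+6+10 = 25 giving 25 days.
J lies on that path, so at 4 days the path becomes 20 days.
That remains the longest chain; total 20 days.

20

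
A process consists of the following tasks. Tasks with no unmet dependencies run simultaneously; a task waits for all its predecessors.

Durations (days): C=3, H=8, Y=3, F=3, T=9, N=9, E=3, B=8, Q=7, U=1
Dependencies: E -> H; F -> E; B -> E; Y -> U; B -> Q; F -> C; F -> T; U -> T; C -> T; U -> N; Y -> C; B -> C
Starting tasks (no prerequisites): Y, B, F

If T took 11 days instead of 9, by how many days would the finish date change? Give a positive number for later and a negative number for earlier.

The binding path is B→C→T = 8+3+9 = 20; finish at 20 days.
T is on the critical path; changing it to 11 makes that path 22 days.
The critical path is still B→C→T; finish is now 22 days.
Change in finish: 22 − 20 = +2 days.

2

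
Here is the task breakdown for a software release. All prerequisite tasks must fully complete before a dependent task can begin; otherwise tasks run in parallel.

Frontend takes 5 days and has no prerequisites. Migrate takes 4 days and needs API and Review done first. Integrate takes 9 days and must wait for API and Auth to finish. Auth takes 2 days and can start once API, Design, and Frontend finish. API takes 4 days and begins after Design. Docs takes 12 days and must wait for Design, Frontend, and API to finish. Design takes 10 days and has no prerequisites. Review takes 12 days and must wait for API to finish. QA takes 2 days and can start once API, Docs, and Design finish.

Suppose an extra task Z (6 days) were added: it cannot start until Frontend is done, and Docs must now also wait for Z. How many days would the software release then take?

Originally the software release takes 30 days.
With Z inserted, Docs now waits for max(Design, Frontend, API, Z).
New critical path: Design→API→Review→Migrate = 10+4+12+4 = 30 ⇒ 30 days.

30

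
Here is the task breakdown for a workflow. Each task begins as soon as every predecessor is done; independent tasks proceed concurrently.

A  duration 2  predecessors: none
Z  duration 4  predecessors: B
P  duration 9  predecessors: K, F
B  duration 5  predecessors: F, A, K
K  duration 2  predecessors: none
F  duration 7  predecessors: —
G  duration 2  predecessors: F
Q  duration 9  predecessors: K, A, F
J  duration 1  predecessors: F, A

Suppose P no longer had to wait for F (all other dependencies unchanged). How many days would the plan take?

16

With the dependency in place, F→Q = 7+9 = 16 sets the finish at 16 days.
Without F→P, P's earliest start moves from 7 to 2.
The longest chain is now F→Q = 7+9 = 16, so the plan takes 16 days.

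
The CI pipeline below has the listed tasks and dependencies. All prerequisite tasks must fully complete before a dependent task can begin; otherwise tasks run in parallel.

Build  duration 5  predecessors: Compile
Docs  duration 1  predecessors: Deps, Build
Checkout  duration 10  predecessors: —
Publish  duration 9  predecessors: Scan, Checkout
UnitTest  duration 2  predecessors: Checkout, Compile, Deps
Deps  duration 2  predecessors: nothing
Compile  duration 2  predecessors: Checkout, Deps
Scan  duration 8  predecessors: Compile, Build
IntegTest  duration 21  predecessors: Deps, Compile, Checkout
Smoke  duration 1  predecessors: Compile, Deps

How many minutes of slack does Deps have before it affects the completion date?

8

Checkout→Compile→Build→Scan→Publish = 10+2+5+8+9 = 34 sets the makespan at 34 minutes.
The longest chain containing Deps totals 26 minutes.
Slack of Deps = 8 − 0 = 8 minutes.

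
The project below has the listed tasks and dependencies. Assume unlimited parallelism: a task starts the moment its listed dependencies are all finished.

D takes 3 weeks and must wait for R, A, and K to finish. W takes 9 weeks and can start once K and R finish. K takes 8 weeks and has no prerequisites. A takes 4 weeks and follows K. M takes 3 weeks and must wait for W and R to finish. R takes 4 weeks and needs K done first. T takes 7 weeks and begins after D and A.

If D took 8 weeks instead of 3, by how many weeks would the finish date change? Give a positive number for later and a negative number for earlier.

As given, the longest chain is K→R→W→M = 8+4+9+3 = 24, so the finish is 24 weeks.
The longest path through D is only 22 weeks, so D has float 2.
New critical path: K→R→D→T = 8+4+8+7 = 27 ⇒ 27 weeks.
Change in finish: 27 − 24 = +3 weeks.

3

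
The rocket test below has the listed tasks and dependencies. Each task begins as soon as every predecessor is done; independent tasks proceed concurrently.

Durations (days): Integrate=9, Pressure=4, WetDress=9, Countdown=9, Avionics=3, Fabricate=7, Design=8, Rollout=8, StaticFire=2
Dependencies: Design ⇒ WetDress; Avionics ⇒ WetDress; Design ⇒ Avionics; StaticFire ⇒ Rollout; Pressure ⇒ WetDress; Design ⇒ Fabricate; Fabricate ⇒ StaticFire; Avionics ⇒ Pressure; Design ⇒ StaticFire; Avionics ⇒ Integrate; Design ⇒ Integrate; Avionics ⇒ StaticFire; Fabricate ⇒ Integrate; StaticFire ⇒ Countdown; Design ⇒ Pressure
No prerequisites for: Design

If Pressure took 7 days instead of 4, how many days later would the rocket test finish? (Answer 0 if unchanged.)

1

The binding path is Design→Fabricate→StaticFire→Countdown = 8+7+2+9 = 26; finish at 26 days.
Pressure is off the critical path — its longest chain is 24 days, giving 2 of slack.
Now Design→Avionics→Pressure→WetDress = 8+3+7+9 = 27 is longest, so the finish becomes 27 days.
Change in finish: 27 − 26 = +1 days.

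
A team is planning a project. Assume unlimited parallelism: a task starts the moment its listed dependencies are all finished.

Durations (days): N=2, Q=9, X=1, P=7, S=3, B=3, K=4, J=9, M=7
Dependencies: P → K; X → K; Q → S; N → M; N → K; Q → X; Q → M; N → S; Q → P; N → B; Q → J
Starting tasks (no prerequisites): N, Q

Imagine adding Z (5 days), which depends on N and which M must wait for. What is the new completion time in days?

20

Originally the schedule takes 20 days.
With Z inserted, M now waits for max(N, Q, Z).
New critical path: Q→P→K = 9+7+4 = 20 ⇒ 20 days.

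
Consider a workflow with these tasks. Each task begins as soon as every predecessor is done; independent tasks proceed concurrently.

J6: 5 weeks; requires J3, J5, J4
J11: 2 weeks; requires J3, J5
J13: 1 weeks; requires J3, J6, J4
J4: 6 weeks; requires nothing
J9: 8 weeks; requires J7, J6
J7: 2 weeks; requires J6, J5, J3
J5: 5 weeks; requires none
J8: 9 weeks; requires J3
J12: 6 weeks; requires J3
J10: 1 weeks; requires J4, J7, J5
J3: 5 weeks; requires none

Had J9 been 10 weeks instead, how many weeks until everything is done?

Baseline: J4→J6→J7→J9 = 6+5+2+8 = 21 → 21 weeks.
Since J9 is critical, the +2 change carries straight to that chain (now 23 weeks).
The critical path is still J4→J6→J7→J9; finish is now 23 weeks.

23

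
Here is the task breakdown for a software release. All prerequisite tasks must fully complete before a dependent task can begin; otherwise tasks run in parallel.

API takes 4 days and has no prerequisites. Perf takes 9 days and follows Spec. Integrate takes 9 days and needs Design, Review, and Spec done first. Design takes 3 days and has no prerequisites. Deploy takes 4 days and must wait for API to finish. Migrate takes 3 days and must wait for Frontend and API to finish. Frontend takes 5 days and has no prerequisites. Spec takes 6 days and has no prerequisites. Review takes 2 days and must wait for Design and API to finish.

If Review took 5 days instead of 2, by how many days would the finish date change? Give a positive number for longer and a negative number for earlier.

3

Critical path before the change: API→Review→Integrate = 4+2+9 = 15 giving 15 days.
Review lies on that path, so at 5 days the path becomes 18 days.
The critical path is still API→Review→Integrate; finish is now 18 days.
Change in finish: 18 − 15 = +3 days.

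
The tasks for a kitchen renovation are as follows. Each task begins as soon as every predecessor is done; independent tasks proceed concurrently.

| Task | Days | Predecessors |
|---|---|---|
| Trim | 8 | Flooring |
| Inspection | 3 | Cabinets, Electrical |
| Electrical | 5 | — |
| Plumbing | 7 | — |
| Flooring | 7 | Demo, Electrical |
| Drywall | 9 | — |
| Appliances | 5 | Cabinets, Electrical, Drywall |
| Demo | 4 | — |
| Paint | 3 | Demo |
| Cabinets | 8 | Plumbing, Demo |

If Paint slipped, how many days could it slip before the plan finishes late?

Plumbing→Cabinets→Appliances = 7+8+5 = 20 sets the makespan at 20 days.
Paint finishes as early as 7 and must finish by 20.
Float = 20 − 7 = 13.

13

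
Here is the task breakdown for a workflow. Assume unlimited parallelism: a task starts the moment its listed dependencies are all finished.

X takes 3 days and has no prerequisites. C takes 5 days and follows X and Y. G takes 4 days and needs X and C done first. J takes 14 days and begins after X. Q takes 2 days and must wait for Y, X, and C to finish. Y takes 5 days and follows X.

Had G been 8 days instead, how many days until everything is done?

21

Critical path before the change: X→Y→C→G = 3+5+5+4 = 17 giving 17 days.
Since G is critical, the +4 change carries straight to that chain (now 21 days).
That remains the longest chain; total 21 days.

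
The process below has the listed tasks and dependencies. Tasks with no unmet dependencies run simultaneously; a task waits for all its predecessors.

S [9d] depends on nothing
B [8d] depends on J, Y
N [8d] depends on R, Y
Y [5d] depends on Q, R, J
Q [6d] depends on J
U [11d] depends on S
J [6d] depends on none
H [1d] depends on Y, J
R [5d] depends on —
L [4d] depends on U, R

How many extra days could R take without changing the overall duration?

J→Q→Y→B = 6+6+5+8 = 25 sets the makespan at 25 days.
Longest path through R: 18 days (earliest finish 5, latest finish 12).
Slack of R = 7 − 0 = 7 days.

7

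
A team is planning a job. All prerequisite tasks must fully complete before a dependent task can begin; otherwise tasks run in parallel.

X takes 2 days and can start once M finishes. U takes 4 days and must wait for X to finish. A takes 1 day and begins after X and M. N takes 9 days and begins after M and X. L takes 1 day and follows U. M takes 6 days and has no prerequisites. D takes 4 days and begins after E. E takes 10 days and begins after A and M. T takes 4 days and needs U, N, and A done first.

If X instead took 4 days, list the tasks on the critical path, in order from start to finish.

Critical path before the change: M→X→A→E→D = 6+2+1+10+4 = 23 giving 23 days.
X lies on that path, so at 4 days the path becomes 25 days.
That remains the longest chain; total 25 days.

M, X, A, E, D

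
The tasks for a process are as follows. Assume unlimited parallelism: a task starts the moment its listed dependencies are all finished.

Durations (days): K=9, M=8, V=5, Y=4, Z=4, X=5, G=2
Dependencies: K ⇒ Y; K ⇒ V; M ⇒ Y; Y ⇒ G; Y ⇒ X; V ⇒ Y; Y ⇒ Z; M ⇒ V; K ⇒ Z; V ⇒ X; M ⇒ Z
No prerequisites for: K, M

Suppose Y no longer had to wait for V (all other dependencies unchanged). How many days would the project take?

19

Before: longest chain K→V→Y→X = 9+5+4+5 = 23, finish 23.
Without V→Y, Y's earliest start moves from 14 to 9.
The longest chain is now K→V→X = 9+5+5 = 19, so the project takes 19 days.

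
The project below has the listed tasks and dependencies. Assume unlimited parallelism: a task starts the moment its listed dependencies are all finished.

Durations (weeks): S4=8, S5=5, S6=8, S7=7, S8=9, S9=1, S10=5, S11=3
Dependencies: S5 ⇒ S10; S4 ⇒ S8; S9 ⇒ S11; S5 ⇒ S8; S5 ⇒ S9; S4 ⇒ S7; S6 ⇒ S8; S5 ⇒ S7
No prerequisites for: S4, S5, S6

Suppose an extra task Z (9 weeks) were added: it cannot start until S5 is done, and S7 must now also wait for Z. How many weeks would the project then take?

Originally the project takes 17 weeks.
With Z inserted, S7 now waits for max(S4, S5, Z).
New critical path: S5→Z→S7 = 5+9+7 = 21 ⇒ 21 weeks.

21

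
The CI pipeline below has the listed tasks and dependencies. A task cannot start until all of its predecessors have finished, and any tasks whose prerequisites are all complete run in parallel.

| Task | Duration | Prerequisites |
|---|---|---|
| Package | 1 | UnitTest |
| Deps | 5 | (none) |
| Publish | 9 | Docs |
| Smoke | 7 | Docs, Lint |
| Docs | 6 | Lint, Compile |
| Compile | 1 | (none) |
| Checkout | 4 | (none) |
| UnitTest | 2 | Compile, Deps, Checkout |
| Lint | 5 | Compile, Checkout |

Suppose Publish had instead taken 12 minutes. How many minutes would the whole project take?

Actual critical path: Checkout→Lint→Docs→Publish = 4+5+6+9 = 24 ⇒ 24 minutes.
Publish lies on that path, so at 12 minutes the path becomes 27 minutes.
No other chain overtakes it, so the finish is 27 minutes.

27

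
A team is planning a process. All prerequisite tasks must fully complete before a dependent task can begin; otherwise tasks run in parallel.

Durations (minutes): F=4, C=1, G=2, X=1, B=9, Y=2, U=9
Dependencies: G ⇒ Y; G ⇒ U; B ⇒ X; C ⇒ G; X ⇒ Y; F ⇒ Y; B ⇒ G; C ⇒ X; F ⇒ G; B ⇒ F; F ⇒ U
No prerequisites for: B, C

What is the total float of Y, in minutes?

Critical path: B→F→G→U = 9+4+2+9 = 24, so the finish is 24 minutes.
The longest chain containing Y totals 17 minutes.
Slack of Y = 22 − 15 = 7 minutes.

7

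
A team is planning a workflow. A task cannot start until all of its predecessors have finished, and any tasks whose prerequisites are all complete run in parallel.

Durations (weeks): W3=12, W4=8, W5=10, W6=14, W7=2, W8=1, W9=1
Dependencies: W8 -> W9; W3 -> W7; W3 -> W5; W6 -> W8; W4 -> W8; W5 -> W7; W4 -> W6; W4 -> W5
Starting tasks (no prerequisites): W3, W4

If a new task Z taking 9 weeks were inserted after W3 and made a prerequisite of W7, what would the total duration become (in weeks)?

24

Originally the schedule takes 24 weeks.
With Z inserted, W7 now waits for max(W3, W5, Z).
New critical path: W3→W5→W7 = 12+10+2 = 24 ⇒ 24 weeks.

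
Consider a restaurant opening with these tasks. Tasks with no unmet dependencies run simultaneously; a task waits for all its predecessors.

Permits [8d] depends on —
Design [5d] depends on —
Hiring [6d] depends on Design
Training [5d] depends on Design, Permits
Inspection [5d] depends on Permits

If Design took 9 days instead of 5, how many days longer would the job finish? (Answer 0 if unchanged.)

2

Baseline: Permits→Training = 8+5 = 13 → 13 days.
The longest path through Design is only 11 days, so Design has float 2.
New critical path: Design→Hiring = 9+6 = 15 ⇒ 15 days.
Change in finish: 15 − 13 = +2 days.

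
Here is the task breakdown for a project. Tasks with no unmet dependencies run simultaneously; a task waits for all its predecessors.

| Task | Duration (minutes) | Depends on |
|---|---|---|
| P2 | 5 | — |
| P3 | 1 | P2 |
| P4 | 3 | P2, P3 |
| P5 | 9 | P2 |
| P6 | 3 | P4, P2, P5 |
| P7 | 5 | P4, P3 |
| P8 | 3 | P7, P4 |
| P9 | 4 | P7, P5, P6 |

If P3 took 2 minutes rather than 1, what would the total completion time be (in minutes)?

21

As given, the longest chain is P2→P5→P6→P9 = 5+9+3+4 = 21, so the finish is 21 minutes.
The longest path through P3 is only 18 minutes, so P3 has float 3.
The critical path is still P2→P5→P6→P9; finish is now 21 minutes.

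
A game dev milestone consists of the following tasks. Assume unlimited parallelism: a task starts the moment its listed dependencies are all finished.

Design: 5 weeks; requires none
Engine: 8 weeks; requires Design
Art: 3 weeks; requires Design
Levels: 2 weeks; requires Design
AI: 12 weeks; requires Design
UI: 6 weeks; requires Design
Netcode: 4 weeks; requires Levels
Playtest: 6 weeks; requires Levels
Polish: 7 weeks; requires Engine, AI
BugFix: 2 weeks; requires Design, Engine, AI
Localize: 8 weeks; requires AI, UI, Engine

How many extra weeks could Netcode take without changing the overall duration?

The longest chain is Design→AI→Localize = 5+12+8 = 25; overall finish 25 weeks.
The longest chain containing Netcode totals 11 weeks.
Slack of Netcode = 21 − 7 = 14 weeks.

14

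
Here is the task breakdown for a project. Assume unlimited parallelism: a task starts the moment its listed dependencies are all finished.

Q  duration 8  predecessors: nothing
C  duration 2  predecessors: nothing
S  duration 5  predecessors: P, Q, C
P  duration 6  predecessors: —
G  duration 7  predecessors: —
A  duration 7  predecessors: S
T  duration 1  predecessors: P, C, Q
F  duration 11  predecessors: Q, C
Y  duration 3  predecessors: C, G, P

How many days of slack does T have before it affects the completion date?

The longest chain is Q→S→A = 8+5+7 = 20; overall finish 20 days.
T finishes as early as 9 and must finish by 20.
Float = 20 − 9 = 11.

11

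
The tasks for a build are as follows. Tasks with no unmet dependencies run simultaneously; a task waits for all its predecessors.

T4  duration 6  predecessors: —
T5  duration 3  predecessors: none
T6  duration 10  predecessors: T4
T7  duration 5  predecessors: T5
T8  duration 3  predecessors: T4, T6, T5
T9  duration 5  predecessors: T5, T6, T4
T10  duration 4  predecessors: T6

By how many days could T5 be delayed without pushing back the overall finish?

13

Critical path: T4→T6→T9 = 6+10+5 = 21, so the finish is 21 days.
Longest path through T5: 8 days (earliest finish 3, latest finish 16).
Float = 21 − 8 = 13.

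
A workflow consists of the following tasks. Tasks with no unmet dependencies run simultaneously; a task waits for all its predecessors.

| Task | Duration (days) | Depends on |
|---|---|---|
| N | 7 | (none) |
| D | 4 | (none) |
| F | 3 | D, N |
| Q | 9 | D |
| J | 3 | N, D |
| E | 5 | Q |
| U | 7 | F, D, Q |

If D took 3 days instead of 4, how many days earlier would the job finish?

1

Actual critical path: D→Q→U = 4+9+7 = 20 ⇒ 20 days.
D lies on that path, so at 3 days the path becomes 19 days.
That remains the longest chain; total 19 days.
Change in finish: 19 − 20 = -1 days.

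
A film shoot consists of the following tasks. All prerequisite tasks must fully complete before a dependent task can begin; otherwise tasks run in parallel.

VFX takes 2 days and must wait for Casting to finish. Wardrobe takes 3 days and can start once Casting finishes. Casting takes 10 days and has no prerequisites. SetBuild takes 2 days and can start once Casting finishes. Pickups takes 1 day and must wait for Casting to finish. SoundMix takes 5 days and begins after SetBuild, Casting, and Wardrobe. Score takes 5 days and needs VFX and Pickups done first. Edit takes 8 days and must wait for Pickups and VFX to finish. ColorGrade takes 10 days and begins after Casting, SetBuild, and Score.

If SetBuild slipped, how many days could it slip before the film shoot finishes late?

5

Critical path: Casting→VFX→Score→ColorGrade = 10+2+5+10 = 27, so the finish is 27 days.
Longest path through SetBuild: 22 days (earliest finish 12, latest finish 17).
So SetBuild can slip 17 − 12 = 5 days.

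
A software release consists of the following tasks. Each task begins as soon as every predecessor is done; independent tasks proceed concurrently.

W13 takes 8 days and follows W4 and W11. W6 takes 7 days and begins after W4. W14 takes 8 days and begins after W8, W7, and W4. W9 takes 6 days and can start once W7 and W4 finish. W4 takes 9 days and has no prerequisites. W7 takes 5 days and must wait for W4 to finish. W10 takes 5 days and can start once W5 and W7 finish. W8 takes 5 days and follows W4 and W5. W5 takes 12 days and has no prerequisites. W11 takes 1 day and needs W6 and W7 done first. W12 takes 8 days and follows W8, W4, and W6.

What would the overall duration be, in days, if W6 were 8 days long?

Actual critical path: W4→W6→W11→W13 = 9+7+1+8 = 25 ⇒ 25 days.
W6 lies on that path, so at 8 days the path becomes 26 days.
The critical path is still W4→W6→W11→W13; finish is now 26 days.

26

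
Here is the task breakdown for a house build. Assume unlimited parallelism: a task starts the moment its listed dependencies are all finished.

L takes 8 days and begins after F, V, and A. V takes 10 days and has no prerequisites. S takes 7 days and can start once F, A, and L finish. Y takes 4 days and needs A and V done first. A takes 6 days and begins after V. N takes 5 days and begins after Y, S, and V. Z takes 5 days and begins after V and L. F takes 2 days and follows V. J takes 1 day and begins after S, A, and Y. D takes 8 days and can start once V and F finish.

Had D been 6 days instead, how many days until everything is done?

36

Baseline: V→A→L→S→N = 10+6+8+7+5 = 36 → 36 days.
D is off the critical path — its longest chain is 20 days, giving 16 of slack.
That remains the longest chain; total 36 days.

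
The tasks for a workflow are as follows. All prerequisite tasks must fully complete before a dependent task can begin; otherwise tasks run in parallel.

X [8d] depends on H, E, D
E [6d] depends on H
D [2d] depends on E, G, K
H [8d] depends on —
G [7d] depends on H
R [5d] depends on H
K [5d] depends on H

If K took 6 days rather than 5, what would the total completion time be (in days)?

25

Actual critical path: H→G→D→X = 8+7+2+8 = 25 ⇒ 25 days.
The longest path through K is only 23 days, so K has float 2.
That remains the longest chain; total 25 days.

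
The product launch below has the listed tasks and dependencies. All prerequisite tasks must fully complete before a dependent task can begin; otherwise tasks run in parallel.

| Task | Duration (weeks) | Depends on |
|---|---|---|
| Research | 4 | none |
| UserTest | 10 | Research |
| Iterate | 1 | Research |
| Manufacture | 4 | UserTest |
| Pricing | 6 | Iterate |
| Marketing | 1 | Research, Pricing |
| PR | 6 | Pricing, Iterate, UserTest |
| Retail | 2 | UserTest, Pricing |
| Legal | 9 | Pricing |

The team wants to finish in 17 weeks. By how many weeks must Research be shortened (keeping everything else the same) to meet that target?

Current finish: 20 weeks; target: 17.
Research is on every critical path, so each week cut from Research cuts the finish by one (this holds down to a finish of 17).
Need 20 − 17 = 3 weeks off Research → Research becomes 1 week, finish becomes 17.

3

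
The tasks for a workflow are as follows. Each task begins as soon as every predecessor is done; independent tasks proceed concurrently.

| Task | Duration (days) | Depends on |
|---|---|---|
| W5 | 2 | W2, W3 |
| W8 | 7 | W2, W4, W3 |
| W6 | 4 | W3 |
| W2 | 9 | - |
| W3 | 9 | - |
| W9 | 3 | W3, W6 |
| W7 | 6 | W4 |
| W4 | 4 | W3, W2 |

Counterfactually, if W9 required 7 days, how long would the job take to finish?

20

Actual critical path: W2→W4→W8 = 9+4+7 = 20 ⇒ 20 days.
W9 is off the critical path — its longest chain is 16 days, giving 4 of slack.
No other chain overtakes it, so the finish is 20 days.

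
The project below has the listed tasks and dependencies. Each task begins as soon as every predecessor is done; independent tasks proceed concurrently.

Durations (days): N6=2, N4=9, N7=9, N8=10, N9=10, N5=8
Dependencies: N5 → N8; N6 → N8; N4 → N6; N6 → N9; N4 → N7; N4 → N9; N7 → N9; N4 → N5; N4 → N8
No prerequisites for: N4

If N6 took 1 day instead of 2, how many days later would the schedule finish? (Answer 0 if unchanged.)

Baseline: N4→N7→N9 = 9+9+10 = 28 → 28 days.
N6 is off the critical path — its longest chain is 21 days, giving 7 of slack.
That remains the longest chain; total 28 days.
Change in finish: 28 − 28 = +0 days.

0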